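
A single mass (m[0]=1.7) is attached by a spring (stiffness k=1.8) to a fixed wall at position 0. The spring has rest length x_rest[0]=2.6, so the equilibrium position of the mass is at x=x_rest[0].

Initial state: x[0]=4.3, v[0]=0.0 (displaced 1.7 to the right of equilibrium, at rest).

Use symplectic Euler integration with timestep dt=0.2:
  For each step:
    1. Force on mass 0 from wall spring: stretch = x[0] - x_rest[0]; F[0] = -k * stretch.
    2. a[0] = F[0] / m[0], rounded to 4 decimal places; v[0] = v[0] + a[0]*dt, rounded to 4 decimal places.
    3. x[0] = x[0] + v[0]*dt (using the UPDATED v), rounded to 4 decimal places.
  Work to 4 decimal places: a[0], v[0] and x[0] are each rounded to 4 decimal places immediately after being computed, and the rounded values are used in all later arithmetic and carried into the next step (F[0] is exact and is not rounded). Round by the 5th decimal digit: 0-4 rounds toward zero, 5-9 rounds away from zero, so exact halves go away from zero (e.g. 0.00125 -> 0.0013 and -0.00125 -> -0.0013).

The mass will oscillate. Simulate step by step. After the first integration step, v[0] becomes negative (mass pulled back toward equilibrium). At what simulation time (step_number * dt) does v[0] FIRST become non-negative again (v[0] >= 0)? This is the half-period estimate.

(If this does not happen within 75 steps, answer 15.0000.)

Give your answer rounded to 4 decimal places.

Step 0: x=[4.3000] v=[0.0000]
Step 1: x=[4.2280] v=[-0.3600]
Step 2: x=[4.0870] v=[-0.7048]
Step 3: x=[3.8831] v=[-1.0197]
Step 4: x=[3.6248] v=[-1.2914]
Step 5: x=[3.3231] v=[-1.5084]
Step 6: x=[2.9908] v=[-1.6615]
Step 7: x=[2.6419] v=[-1.7443]
Step 8: x=[2.2913] v=[-1.7532]
Step 9: x=[1.9537] v=[-1.6878]
Step 10: x=[1.6435] v=[-1.5509]
Step 11: x=[1.3738] v=[-1.3483]
Step 12: x=[1.1561] v=[-1.0886]
Step 13: x=[0.9995] v=[-0.7828]
Step 14: x=[0.9107] v=[-0.4439]
Step 15: x=[0.8935] v=[-0.0862]
Step 16: x=[0.9485] v=[0.2752]
First v>=0 after going negative at step 16, time=3.2000

Answer: 3.2000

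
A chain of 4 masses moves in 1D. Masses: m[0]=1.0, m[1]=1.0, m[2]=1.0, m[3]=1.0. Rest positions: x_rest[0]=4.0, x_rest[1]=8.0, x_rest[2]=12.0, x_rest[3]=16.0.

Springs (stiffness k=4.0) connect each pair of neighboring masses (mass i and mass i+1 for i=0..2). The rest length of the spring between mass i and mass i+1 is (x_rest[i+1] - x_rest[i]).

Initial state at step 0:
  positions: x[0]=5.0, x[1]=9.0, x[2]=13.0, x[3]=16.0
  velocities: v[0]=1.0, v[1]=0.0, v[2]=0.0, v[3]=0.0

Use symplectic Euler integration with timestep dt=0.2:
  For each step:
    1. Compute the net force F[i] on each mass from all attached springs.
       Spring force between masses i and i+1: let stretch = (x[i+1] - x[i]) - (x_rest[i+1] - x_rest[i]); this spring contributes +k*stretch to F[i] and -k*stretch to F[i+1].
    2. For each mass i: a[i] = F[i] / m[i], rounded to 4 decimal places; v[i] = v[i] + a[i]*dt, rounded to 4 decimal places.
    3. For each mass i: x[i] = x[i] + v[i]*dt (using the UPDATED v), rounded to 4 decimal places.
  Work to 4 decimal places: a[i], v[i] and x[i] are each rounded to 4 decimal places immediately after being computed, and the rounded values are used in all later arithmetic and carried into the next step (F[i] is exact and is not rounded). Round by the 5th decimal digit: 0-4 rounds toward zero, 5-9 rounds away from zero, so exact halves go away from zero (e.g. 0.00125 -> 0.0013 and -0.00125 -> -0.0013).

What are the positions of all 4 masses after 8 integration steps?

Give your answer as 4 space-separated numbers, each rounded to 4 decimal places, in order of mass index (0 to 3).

Step 0: x=[5.0000 9.0000 13.0000 16.0000] v=[1.0000 0.0000 0.0000 0.0000]
Step 1: x=[5.2000 9.0000 12.8400 16.1600] v=[1.0000 0.0000 -0.8000 0.8000]
Step 2: x=[5.3680 9.0064 12.5968 16.4288] v=[0.8400 0.0320 -1.2160 1.3440]
Step 3: x=[5.4781 9.0051 12.3923 16.7245] v=[0.5507 -0.0064 -1.0227 1.4784]
Step 4: x=[5.5126 8.9815 12.3390 16.9670] v=[0.1723 -0.1182 -0.2667 1.2126]
Step 5: x=[5.4621 8.9400 12.4889 17.1090] v=[-0.2526 -0.2073 0.7497 0.7102]
Step 6: x=[5.3280 8.9099 12.8102 17.1518] v=[-0.6703 -0.1505 1.6067 0.2141]
Step 7: x=[5.1270 8.9307 13.2021 17.1400] v=[-1.0048 0.1042 1.9597 -0.0592]
Step 8: x=[4.8946 9.0264 13.5407 17.1381] v=[-1.1618 0.4784 1.6929 -0.0095]

Answer: 4.8946 9.0264 13.5407 17.1381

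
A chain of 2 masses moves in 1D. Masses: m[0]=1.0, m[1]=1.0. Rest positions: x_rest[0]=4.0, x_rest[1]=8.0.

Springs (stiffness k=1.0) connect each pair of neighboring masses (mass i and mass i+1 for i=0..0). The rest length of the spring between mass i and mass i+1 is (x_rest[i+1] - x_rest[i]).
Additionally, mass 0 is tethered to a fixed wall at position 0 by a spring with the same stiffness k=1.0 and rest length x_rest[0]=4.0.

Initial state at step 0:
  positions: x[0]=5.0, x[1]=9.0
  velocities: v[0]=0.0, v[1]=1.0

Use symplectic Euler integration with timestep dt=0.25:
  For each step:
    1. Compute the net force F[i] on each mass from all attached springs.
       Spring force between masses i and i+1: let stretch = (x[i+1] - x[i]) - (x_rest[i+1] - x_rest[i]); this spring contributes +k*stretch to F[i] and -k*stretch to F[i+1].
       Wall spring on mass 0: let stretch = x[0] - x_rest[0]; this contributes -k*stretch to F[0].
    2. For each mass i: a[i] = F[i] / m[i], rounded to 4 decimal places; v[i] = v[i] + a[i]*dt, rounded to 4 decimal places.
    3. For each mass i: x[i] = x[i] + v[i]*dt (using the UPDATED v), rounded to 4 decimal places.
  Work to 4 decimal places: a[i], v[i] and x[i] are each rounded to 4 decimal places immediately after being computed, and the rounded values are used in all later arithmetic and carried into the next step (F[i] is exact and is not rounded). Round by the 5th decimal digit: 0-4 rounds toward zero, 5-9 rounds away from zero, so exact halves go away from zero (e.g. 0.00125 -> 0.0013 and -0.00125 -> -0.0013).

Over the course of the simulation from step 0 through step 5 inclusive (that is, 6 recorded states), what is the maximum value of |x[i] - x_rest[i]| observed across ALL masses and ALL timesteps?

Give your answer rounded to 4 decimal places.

Step 0: x=[5.0000 9.0000] v=[0.0000 1.0000]
Step 1: x=[4.9375 9.2500] v=[-0.2500 1.0000]
Step 2: x=[4.8359 9.4805] v=[-0.4063 0.9219]
Step 3: x=[4.7224 9.6707] v=[-0.4541 0.7608]
Step 4: x=[4.6230 9.8016] v=[-0.3976 0.5237]
Step 5: x=[4.5583 9.8589] v=[-0.2587 0.2291]
Max displacement = 1.8589

Answer: 1.8589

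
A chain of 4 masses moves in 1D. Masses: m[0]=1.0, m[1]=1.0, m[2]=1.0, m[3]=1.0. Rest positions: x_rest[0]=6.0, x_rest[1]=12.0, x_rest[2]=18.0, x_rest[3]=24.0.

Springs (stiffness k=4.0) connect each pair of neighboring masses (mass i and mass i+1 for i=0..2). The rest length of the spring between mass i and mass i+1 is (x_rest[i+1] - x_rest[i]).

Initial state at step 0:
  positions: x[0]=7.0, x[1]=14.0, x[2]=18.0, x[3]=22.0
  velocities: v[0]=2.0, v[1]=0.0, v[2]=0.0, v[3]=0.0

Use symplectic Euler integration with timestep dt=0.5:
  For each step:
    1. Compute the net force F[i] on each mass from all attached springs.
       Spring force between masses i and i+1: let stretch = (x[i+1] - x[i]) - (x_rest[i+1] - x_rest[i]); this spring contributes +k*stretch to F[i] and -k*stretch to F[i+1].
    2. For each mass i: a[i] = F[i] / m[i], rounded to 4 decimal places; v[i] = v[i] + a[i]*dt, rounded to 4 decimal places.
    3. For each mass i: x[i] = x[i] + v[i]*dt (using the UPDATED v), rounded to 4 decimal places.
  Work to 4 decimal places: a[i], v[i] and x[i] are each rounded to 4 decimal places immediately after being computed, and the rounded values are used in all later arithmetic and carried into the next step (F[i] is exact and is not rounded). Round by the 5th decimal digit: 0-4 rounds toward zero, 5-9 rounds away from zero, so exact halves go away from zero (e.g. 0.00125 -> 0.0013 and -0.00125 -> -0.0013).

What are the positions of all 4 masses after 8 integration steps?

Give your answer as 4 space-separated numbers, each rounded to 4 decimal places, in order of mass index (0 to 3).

Step 0: x=[7.0000 14.0000 18.0000 22.0000] v=[2.0000 0.0000 0.0000 0.0000]
Step 1: x=[9.0000 11.0000 18.0000 24.0000] v=[4.0000 -6.0000 0.0000 4.0000]
Step 2: x=[7.0000 13.0000 17.0000 26.0000] v=[-4.0000 4.0000 -2.0000 4.0000]
Step 3: x=[5.0000 13.0000 21.0000 25.0000] v=[-4.0000 0.0000 8.0000 -2.0000]
Step 4: x=[5.0000 13.0000 21.0000 26.0000] v=[0.0000 0.0000 0.0000 2.0000]
Step 5: x=[7.0000 13.0000 18.0000 28.0000] v=[4.0000 0.0000 -6.0000 4.0000]
Step 6: x=[9.0000 12.0000 20.0000 26.0000] v=[4.0000 -2.0000 4.0000 -4.0000]
Step 7: x=[8.0000 16.0000 20.0000 24.0000] v=[-2.0000 8.0000 0.0000 -4.0000]
Step 8: x=[9.0000 16.0000 20.0000 24.0000] v=[2.0000 0.0000 0.0000 0.0000]

Answer: 9.0000 16.0000 20.0000 24.0000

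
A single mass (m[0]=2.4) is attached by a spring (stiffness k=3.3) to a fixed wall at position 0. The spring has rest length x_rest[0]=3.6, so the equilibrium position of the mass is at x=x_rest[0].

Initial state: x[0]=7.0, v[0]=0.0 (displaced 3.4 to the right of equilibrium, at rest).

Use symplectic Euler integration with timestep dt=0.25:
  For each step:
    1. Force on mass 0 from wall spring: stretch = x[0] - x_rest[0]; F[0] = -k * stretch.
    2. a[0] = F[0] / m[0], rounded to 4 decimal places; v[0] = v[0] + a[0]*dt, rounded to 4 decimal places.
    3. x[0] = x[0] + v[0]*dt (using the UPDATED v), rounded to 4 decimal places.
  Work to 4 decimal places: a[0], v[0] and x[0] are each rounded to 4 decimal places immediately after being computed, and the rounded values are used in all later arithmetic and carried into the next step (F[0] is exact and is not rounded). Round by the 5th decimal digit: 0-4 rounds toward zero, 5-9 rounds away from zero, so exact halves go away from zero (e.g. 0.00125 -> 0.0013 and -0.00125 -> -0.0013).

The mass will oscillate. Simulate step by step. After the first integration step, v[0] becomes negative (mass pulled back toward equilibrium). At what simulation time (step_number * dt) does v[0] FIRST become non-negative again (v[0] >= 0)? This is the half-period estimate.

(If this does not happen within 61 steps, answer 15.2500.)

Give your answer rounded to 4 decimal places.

Answer: 2.7500

Derivation:
Step 0: x=[7.0000] v=[0.0000]
Step 1: x=[6.7078] v=[-1.1688]
Step 2: x=[6.1485] v=[-2.2371]
Step 3: x=[5.3702] v=[-3.1132]
Step 4: x=[4.4398] v=[-3.7217]
Step 5: x=[3.4372] v=[-4.0104]
Step 6: x=[2.4486] v=[-3.9544]
Step 7: x=[1.5590] v=[-3.5586]
Step 8: x=[0.8448] v=[-2.8570]
Step 9: x=[0.3673] v=[-1.9099]
Step 10: x=[0.1676] v=[-0.7987]
Step 11: x=[0.2629] v=[0.3812]
First v>=0 after going negative at step 11, time=2.7500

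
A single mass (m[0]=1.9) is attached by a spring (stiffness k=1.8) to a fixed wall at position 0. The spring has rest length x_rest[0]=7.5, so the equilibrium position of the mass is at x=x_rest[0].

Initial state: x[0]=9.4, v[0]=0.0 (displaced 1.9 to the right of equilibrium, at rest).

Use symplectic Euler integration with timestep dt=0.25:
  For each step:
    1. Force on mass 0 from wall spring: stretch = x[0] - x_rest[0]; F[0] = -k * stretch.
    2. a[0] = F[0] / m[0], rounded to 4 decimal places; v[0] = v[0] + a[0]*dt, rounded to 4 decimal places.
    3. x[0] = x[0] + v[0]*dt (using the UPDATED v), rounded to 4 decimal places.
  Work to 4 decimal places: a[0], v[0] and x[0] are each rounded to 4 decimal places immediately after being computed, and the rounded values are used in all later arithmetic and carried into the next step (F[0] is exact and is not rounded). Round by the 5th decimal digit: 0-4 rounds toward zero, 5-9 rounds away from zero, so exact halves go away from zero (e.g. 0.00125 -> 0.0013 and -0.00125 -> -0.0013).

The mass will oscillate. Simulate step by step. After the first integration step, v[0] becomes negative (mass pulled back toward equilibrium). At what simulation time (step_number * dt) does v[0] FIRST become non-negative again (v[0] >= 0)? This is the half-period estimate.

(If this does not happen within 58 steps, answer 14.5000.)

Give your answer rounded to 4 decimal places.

Step 0: x=[9.4000] v=[0.0000]
Step 1: x=[9.2875] v=[-0.4500]
Step 2: x=[9.0692] v=[-0.8734]
Step 3: x=[8.7579] v=[-1.2451]
Step 4: x=[8.3722] v=[-1.5430]
Step 5: x=[7.9348] v=[-1.7496]
Step 6: x=[7.4717] v=[-1.8526]
Step 7: x=[7.0102] v=[-1.8459]
Step 8: x=[6.5777] v=[-1.7299]
Step 9: x=[6.1998] v=[-1.5115]
Step 10: x=[5.8989] v=[-1.2036]
Step 11: x=[5.6928] v=[-0.8244]
Step 12: x=[5.5937] v=[-0.3964]
Step 13: x=[5.6075] v=[0.0551]
First v>=0 after going negative at step 13, time=3.2500

Answer: 3.2500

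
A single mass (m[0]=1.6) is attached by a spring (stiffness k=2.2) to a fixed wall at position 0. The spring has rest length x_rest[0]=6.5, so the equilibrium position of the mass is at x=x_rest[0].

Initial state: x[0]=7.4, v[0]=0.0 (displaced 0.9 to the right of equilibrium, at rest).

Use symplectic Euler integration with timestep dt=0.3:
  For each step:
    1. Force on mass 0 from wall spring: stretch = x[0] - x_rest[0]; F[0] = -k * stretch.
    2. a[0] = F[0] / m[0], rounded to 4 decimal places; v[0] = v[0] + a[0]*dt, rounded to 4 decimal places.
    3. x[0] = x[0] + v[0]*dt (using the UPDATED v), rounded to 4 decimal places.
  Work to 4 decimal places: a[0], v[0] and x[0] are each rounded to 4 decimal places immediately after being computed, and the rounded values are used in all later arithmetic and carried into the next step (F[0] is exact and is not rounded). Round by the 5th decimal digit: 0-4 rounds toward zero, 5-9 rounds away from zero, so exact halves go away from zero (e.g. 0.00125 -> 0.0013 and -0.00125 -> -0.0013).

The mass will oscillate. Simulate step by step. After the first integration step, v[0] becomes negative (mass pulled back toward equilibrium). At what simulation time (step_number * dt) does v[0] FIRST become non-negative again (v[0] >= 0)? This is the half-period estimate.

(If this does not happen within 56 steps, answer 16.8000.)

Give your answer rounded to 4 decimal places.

Answer: 2.7000

Derivation:
Step 0: x=[7.4000] v=[0.0000]
Step 1: x=[7.2886] v=[-0.3713]
Step 2: x=[7.0796] v=[-0.6966]
Step 3: x=[6.7989] v=[-0.9357]
Step 4: x=[6.4812] v=[-1.0590]
Step 5: x=[6.1658] v=[-1.0512]
Step 6: x=[5.8918] v=[-0.9134]
Step 7: x=[5.6931] v=[-0.6625]
Step 8: x=[5.5942] v=[-0.3297]
Step 9: x=[5.6074] v=[0.0440]
First v>=0 after going negative at step 9, time=2.7000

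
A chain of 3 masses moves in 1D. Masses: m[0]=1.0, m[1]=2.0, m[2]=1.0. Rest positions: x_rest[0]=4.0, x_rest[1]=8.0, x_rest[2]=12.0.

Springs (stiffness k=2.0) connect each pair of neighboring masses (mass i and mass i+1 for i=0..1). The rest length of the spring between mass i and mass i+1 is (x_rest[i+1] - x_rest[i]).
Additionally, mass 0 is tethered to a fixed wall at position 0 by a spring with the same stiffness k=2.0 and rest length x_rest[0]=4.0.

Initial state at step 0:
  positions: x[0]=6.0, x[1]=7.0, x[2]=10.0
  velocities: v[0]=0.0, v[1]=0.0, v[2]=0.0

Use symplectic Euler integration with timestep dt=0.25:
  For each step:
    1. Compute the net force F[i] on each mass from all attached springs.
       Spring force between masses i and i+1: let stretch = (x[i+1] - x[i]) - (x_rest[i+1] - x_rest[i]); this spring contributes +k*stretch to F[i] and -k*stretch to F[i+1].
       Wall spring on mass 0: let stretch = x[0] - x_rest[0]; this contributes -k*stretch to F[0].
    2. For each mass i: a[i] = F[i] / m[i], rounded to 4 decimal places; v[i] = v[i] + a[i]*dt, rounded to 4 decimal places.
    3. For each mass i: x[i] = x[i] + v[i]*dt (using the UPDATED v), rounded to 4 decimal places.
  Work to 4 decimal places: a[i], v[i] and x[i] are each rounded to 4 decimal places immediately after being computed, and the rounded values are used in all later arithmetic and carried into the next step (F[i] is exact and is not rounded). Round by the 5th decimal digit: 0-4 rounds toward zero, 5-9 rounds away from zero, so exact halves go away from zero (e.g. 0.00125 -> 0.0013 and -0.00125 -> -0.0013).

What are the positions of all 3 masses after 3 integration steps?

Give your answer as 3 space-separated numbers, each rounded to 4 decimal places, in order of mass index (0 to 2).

Answer: 3.0606 7.5322 10.7442

Derivation:
Step 0: x=[6.0000 7.0000 10.0000] v=[0.0000 0.0000 0.0000]
Step 1: x=[5.3750 7.1250 10.1250] v=[-2.5000 0.5000 0.5000]
Step 2: x=[4.2969 7.3281 10.3750] v=[-4.3125 0.8125 1.0000]
Step 3: x=[3.0606 7.5322 10.7442] v=[-4.9454 0.8164 1.4766]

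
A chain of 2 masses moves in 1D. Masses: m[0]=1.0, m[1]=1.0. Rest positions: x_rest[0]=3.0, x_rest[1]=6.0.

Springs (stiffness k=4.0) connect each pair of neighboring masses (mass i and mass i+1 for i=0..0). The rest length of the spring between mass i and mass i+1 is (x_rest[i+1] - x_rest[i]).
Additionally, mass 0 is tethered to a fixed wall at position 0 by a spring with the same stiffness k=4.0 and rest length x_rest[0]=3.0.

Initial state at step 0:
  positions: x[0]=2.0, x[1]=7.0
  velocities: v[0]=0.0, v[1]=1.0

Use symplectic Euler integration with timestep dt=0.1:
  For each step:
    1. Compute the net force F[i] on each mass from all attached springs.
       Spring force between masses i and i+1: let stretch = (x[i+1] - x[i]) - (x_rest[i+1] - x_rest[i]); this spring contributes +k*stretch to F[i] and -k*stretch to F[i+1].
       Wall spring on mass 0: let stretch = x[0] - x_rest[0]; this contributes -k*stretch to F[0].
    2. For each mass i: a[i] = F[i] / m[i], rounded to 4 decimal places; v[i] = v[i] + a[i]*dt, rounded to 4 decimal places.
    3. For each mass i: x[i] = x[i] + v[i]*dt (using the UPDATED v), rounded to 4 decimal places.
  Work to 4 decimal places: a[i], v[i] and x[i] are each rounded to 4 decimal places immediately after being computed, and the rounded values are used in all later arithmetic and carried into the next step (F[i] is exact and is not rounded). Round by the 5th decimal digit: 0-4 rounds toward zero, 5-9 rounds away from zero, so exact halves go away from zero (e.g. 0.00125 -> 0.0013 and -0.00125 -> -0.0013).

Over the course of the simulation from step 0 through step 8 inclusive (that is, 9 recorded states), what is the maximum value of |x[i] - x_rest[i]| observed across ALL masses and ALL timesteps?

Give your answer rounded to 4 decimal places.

Answer: 1.4182

Derivation:
Step 0: x=[2.0000 7.0000] v=[0.0000 1.0000]
Step 1: x=[2.1200 7.0200] v=[1.2000 0.2000]
Step 2: x=[2.3512 6.9640] v=[2.3120 -0.5600]
Step 3: x=[2.6729 6.8435] v=[3.2166 -1.2051]
Step 4: x=[3.0545 6.6762] v=[3.8157 -1.6733]
Step 5: x=[3.4588 6.4840] v=[4.0426 -1.9220]
Step 6: x=[3.8457 6.2908] v=[3.8692 -1.9321]
Step 7: x=[4.1766 6.1198] v=[3.3090 -1.7101]
Step 8: x=[4.4182 5.9911] v=[2.4156 -1.2874]
Max displacement = 1.4182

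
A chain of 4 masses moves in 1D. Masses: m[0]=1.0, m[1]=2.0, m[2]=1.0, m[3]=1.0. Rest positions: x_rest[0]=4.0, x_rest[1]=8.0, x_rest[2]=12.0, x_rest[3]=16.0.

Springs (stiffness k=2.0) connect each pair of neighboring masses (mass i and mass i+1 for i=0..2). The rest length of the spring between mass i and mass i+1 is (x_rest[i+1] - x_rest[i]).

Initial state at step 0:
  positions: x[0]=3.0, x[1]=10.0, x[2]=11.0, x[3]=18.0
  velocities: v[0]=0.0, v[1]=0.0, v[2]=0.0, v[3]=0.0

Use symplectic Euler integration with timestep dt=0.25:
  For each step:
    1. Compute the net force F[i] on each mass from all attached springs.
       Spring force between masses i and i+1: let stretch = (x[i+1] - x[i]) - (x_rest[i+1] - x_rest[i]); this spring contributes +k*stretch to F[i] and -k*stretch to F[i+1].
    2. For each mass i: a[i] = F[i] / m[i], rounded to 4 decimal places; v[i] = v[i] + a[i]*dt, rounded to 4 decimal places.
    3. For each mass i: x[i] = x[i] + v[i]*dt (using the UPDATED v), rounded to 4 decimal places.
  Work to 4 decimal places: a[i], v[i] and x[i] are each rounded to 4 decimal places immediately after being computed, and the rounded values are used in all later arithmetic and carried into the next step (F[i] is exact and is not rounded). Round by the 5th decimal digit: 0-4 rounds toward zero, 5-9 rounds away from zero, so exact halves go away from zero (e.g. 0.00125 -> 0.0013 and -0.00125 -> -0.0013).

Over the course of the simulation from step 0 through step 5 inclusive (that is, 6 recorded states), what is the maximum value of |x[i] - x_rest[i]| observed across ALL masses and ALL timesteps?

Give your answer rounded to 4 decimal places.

Step 0: x=[3.0000 10.0000 11.0000 18.0000] v=[0.0000 0.0000 0.0000 0.0000]
Step 1: x=[3.3750 9.6250 11.7500 17.6250] v=[1.5000 -1.5000 3.0000 -1.5000]
Step 2: x=[4.0313 8.9922 12.9688 17.0156] v=[2.6250 -2.5313 4.8750 -2.4375]
Step 3: x=[4.8077 8.2979 14.1963 16.4004] v=[3.1055 -2.7774 4.9101 -2.4609]
Step 4: x=[5.5204 7.7541 14.9621 16.0097] v=[2.8506 -2.1754 3.0630 -1.5630]
Step 5: x=[6.0123 7.5212 14.9578 15.9880] v=[1.9675 -0.9318 -0.0172 -0.0868]
Max displacement = 2.9621

Answer: 2.9621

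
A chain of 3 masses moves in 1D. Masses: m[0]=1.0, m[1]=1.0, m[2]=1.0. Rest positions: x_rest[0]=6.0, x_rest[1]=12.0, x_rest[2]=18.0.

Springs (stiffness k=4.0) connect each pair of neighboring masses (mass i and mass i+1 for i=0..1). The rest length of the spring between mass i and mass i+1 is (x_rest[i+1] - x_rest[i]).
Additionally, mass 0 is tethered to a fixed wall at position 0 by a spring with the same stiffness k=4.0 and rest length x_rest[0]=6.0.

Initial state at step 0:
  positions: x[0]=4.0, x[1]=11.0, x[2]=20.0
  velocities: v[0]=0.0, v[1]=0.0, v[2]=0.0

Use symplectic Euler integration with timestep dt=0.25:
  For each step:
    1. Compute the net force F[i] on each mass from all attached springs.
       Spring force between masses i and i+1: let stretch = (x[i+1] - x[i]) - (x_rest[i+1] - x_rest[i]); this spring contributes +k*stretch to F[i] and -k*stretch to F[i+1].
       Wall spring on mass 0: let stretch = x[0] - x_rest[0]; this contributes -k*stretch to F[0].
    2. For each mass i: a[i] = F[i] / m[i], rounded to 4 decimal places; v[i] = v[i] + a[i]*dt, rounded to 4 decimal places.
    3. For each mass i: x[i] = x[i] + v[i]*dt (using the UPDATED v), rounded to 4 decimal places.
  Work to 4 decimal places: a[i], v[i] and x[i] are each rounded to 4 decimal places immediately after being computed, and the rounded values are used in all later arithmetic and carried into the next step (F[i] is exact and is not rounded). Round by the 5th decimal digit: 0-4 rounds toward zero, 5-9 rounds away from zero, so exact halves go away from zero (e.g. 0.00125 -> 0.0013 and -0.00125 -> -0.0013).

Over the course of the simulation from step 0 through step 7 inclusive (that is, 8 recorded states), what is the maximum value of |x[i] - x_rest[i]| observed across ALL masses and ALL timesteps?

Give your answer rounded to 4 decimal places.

Step 0: x=[4.0000 11.0000 20.0000] v=[0.0000 0.0000 0.0000]
Step 1: x=[4.7500 11.5000 19.2500] v=[3.0000 2.0000 -3.0000]
Step 2: x=[6.0000 12.2500 18.0625] v=[5.0000 3.0000 -4.7500]
Step 3: x=[7.3125 12.8906 16.9219] v=[5.2500 2.5625 -4.5625]
Step 4: x=[8.1914 13.1445 16.2735] v=[3.5156 1.0157 -2.5938]
Step 5: x=[8.2607 12.9424 16.3428] v=[0.2773 -0.8084 0.2772]
Step 6: x=[7.4353 12.4200 17.0620] v=[-3.3017 -2.0897 2.8768]
Step 7: x=[5.9972 11.8119 18.1207] v=[-5.7523 -2.4324 4.2348]
Max displacement = 2.2607

Answer: 2.2607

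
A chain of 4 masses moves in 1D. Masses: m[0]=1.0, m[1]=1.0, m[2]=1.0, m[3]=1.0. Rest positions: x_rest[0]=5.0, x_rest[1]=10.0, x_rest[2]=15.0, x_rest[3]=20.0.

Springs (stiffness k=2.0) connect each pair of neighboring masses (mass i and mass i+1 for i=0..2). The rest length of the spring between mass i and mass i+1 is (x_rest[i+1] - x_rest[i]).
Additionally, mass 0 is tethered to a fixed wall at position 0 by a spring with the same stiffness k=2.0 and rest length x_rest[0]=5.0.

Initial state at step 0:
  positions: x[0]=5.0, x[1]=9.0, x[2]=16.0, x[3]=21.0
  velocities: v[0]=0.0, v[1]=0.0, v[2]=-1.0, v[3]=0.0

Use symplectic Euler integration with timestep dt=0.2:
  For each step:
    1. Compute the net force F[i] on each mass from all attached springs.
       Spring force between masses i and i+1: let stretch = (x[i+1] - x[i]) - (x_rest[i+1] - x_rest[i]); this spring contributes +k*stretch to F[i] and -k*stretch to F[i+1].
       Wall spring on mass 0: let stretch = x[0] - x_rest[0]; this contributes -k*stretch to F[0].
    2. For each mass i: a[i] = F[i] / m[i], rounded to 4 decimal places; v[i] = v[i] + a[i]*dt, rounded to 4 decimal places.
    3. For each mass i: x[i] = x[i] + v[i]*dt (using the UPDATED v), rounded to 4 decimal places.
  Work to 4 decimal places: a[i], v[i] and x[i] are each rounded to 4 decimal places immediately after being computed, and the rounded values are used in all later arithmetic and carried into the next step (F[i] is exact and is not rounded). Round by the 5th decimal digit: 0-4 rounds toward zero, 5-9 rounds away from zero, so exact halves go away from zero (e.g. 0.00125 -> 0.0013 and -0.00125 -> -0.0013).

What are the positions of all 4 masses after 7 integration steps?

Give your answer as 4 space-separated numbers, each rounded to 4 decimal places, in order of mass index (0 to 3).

Step 0: x=[5.0000 9.0000 16.0000 21.0000] v=[0.0000 0.0000 -1.0000 0.0000]
Step 1: x=[4.9200 9.2400 15.6400 21.0000] v=[-0.4000 1.2000 -1.8000 0.0000]
Step 2: x=[4.7920 9.6464 15.1968 20.9712] v=[-0.6400 2.0320 -2.2160 -0.1440]
Step 3: x=[4.6690 10.1085 14.7715 20.8804] v=[-0.6150 2.3104 -2.1264 -0.4538]
Step 4: x=[4.6076 10.5085 14.4619 20.7009] v=[-0.3068 1.9998 -1.5480 -0.8974]
Step 5: x=[4.6497 10.7527 14.3351 20.4223] v=[0.2105 1.2208 -0.6338 -1.3930]
Step 6: x=[4.8081 10.7952 14.4087 20.0567] v=[0.7918 0.2126 0.3681 -1.8279]
Step 7: x=[5.0608 10.6478 14.6451 19.6393] v=[1.2634 -0.7368 1.1819 -2.0871]

Answer: 5.0608 10.6478 14.6451 19.6393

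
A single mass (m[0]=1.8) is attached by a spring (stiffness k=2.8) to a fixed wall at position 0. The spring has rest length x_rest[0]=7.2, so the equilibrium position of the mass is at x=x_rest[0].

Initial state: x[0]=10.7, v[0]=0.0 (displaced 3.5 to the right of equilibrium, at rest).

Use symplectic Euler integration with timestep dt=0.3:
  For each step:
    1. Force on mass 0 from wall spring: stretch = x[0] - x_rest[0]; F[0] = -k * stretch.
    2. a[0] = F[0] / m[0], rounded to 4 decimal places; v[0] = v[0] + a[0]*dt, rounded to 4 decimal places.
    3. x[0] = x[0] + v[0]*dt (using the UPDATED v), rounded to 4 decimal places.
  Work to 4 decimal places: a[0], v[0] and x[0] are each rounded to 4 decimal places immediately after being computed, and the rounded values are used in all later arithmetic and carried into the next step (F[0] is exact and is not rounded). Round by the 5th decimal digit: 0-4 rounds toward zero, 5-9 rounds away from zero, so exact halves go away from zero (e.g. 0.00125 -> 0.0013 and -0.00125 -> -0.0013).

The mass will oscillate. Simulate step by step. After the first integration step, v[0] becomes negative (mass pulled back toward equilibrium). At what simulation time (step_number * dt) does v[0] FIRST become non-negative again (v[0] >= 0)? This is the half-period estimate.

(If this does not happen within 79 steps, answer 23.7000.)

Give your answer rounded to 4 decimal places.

Answer: 2.7000

Derivation:
Step 0: x=[10.7000] v=[0.0000]
Step 1: x=[10.2100] v=[-1.6333]
Step 2: x=[9.2986] v=[-3.0380]
Step 3: x=[8.0934] v=[-4.0174]
Step 4: x=[6.7631] v=[-4.4343]
Step 5: x=[5.4940] v=[-4.2304]
Step 6: x=[4.4637] v=[-3.4343]
Step 7: x=[3.8165] v=[-2.1574]
Step 8: x=[3.6430] v=[-0.5784]
Step 9: x=[3.9675] v=[1.0815]
First v>=0 after going negative at step 9, time=2.7000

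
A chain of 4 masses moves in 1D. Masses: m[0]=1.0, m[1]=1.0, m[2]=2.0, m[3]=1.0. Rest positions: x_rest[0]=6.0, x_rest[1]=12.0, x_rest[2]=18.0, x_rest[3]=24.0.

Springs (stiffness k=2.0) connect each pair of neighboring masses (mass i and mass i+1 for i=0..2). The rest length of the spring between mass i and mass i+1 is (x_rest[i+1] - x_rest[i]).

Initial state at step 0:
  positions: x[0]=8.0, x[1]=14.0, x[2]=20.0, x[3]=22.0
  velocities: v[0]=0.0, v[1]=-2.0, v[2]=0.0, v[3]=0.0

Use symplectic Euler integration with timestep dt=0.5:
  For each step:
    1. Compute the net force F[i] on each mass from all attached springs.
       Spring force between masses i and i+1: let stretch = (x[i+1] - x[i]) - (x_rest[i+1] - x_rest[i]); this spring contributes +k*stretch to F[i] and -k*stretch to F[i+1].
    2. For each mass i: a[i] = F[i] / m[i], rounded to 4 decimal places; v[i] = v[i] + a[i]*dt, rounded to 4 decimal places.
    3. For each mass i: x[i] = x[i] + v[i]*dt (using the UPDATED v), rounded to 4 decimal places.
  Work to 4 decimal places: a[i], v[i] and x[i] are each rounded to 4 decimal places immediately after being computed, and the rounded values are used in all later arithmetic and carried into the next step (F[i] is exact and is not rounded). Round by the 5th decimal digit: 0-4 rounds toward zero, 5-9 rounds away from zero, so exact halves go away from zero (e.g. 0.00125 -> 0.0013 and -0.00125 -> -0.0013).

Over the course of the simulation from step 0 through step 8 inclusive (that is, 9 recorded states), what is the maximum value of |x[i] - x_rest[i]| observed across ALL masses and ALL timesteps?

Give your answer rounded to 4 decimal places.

Answer: 3.6250

Derivation:
Step 0: x=[8.0000 14.0000 20.0000 22.0000] v=[0.0000 -2.0000 0.0000 0.0000]
Step 1: x=[8.0000 13.0000 19.0000 24.0000] v=[0.0000 -2.0000 -2.0000 4.0000]
Step 2: x=[7.5000 12.5000 17.7500 26.5000] v=[-1.0000 -1.0000 -2.5000 5.0000]
Step 3: x=[6.5000 12.1250 17.3750 27.6250] v=[-2.0000 -0.7500 -0.7500 2.2500]
Step 4: x=[5.3125 11.5625 18.2500 26.6250] v=[-2.3750 -1.1250 1.7500 -2.0000]
Step 5: x=[4.2500 11.2188 19.5469 24.4375] v=[-2.1250 -0.6875 2.5938 -4.3750]
Step 6: x=[3.6719 11.5547 19.9845 22.8047] v=[-1.1562 0.6718 0.8751 -3.2656]
Step 7: x=[4.0352 12.1641 19.0197 22.7618] v=[0.7266 1.2188 -1.9297 -0.0858]
Step 8: x=[5.4630 12.1369 17.2765 23.8479] v=[2.8555 -0.0545 -3.4865 2.1721]
Max displacement = 3.6250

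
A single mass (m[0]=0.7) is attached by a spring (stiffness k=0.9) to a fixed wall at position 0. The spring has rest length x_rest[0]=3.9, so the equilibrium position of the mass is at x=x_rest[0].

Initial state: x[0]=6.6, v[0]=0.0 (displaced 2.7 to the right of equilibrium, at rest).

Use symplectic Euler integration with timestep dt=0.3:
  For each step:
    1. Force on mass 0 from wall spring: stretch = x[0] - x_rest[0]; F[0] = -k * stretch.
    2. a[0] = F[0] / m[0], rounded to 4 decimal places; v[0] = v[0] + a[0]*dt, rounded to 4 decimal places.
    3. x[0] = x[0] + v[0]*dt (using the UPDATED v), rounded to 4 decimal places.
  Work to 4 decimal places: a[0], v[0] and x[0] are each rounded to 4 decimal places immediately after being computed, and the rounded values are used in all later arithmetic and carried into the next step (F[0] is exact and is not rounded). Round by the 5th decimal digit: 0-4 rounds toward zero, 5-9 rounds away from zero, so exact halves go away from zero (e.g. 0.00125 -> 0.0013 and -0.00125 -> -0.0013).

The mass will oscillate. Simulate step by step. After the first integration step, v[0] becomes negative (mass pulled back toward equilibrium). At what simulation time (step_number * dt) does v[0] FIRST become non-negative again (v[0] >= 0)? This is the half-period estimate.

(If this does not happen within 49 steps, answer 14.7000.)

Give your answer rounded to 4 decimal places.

Answer: 3.0000

Derivation:
Step 0: x=[6.6000] v=[0.0000]
Step 1: x=[6.2876] v=[-1.0414]
Step 2: x=[5.6989] v=[-1.9623]
Step 3: x=[4.9020] v=[-2.6562]
Step 4: x=[3.9892] v=[-3.0427]
Step 5: x=[3.0661] v=[-3.0771]
Step 6: x=[2.2395] v=[-2.7554]
Step 7: x=[1.6050] v=[-2.1149]
Step 8: x=[1.2361] v=[-1.2297]
Step 9: x=[1.1754] v=[-0.2022]
Step 10: x=[1.4300] v=[0.8487]
First v>=0 after going negative at step 10, time=3.0000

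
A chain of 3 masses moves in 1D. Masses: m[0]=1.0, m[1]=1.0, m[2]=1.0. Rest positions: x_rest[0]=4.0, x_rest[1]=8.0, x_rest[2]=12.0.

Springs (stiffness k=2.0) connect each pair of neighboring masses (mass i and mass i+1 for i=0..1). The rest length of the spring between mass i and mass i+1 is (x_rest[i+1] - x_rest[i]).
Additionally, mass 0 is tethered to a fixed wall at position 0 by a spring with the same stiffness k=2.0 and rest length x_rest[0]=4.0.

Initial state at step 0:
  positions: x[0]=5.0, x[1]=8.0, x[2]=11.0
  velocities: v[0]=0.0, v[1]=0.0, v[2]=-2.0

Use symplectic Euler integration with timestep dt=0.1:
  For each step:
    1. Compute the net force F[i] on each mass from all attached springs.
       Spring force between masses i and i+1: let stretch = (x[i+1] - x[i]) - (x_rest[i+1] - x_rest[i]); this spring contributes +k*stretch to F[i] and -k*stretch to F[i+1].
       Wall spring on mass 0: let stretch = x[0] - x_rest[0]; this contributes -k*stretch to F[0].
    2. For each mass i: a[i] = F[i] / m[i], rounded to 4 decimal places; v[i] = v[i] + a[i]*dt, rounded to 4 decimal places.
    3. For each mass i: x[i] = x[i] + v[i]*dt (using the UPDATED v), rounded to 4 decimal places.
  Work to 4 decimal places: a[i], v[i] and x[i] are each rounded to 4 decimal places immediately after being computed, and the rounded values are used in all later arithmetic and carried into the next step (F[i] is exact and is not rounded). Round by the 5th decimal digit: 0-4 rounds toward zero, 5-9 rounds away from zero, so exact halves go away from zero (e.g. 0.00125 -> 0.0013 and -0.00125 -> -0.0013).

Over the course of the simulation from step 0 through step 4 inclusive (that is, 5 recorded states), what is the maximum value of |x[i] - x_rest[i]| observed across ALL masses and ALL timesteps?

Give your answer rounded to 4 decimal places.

Step 0: x=[5.0000 8.0000 11.0000] v=[0.0000 0.0000 -2.0000]
Step 1: x=[4.9600 8.0000 10.8200] v=[-0.4000 0.0000 -1.8000]
Step 2: x=[4.8816 7.9956 10.6636] v=[-0.7840 -0.0440 -1.5640]
Step 3: x=[4.7679 7.9823 10.5338] v=[-1.1375 -0.1332 -1.2976]
Step 4: x=[4.6231 7.9557 10.4330] v=[-1.4482 -0.2658 -1.0079]
Max displacement = 1.5670

Answer: 1.5670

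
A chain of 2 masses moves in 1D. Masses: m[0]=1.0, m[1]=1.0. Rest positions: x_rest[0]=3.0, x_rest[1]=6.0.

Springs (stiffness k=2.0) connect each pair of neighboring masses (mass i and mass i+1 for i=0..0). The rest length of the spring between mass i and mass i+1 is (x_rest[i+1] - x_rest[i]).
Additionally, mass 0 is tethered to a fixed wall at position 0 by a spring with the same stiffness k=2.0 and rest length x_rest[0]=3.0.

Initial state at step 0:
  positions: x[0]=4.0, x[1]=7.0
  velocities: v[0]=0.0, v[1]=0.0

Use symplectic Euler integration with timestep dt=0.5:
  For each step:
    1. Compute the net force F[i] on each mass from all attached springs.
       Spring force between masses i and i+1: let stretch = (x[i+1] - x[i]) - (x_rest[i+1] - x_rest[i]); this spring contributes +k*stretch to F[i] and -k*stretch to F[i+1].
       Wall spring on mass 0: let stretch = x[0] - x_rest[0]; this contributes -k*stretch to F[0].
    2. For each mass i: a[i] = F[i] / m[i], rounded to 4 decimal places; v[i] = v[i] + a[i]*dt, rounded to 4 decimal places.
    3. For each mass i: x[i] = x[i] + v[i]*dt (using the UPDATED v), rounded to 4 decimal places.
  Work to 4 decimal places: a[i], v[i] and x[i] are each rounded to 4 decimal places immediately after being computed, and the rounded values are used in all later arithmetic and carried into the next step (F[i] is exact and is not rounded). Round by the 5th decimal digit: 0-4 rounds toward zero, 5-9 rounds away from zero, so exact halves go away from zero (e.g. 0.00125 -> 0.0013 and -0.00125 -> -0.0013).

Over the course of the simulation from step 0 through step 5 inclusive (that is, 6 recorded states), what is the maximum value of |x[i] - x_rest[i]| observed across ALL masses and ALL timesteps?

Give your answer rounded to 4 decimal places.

Step 0: x=[4.0000 7.0000] v=[0.0000 0.0000]
Step 1: x=[3.5000 7.0000] v=[-1.0000 0.0000]
Step 2: x=[3.0000 6.7500] v=[-1.0000 -0.5000]
Step 3: x=[2.8750 6.1250] v=[-0.2500 -1.2500]
Step 4: x=[2.9375 5.3750] v=[0.1250 -1.5000]
Step 5: x=[2.7500 4.9063] v=[-0.3750 -0.9375]
Max displacement = 1.0937

Answer: 1.0937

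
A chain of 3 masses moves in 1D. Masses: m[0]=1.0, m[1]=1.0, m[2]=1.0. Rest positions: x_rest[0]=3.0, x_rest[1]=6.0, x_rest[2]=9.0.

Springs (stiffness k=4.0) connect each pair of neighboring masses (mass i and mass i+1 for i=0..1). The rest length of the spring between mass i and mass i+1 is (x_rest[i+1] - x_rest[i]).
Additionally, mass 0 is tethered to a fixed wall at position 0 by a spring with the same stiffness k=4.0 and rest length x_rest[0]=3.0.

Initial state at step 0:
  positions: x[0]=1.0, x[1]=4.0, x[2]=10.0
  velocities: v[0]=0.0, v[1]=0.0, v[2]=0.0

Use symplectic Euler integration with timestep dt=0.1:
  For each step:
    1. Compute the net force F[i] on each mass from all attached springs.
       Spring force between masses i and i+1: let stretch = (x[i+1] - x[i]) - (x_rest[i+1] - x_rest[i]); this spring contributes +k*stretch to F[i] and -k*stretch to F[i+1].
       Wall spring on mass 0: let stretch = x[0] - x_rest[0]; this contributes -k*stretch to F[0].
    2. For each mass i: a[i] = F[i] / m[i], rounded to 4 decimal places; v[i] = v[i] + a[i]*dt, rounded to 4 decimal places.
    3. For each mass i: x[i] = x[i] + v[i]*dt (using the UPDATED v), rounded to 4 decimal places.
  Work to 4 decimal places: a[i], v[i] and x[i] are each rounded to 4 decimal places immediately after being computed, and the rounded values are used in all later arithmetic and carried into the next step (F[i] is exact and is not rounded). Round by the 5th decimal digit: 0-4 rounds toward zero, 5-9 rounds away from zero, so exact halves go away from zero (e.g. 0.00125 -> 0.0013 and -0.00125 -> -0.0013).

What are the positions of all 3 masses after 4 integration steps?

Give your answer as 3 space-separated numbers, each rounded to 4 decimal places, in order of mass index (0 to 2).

Step 0: x=[1.0000 4.0000 10.0000] v=[0.0000 0.0000 0.0000]
Step 1: x=[1.0800 4.1200 9.8800] v=[0.8000 1.2000 -1.2000]
Step 2: x=[1.2384 4.3488 9.6496] v=[1.5840 2.2880 -2.3040]
Step 3: x=[1.4717 4.6652 9.3272] v=[2.3328 3.1642 -3.2243]
Step 4: x=[1.7739 5.0404 8.9383] v=[3.0215 3.7516 -3.8891]

Answer: 1.7739 5.0404 8.9383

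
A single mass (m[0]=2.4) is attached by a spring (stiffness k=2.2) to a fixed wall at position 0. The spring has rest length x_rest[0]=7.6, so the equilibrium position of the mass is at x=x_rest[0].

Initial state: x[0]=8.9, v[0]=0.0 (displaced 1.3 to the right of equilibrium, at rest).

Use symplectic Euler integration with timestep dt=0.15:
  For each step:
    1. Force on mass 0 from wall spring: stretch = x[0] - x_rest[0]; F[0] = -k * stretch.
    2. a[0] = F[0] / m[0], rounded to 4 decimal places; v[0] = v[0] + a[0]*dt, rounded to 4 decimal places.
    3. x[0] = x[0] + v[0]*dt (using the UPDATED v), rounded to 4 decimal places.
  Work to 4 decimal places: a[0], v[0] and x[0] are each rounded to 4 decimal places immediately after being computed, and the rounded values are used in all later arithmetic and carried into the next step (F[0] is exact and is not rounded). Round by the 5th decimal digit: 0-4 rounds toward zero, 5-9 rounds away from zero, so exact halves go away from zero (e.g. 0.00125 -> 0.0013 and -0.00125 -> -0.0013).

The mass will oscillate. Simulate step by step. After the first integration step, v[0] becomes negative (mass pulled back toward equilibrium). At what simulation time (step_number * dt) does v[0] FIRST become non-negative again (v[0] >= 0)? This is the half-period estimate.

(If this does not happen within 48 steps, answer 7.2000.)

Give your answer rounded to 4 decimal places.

Answer: 3.3000

Derivation:
Step 0: x=[8.9000] v=[0.0000]
Step 1: x=[8.8732] v=[-0.1788]
Step 2: x=[8.8201] v=[-0.3539]
Step 3: x=[8.7418] v=[-0.5217]
Step 4: x=[8.6400] v=[-0.6787]
Step 5: x=[8.5167] v=[-0.8217]
Step 6: x=[8.3745] v=[-0.9477]
Step 7: x=[8.2164] v=[-1.0542]
Step 8: x=[8.0456] v=[-1.1390]
Step 9: x=[7.8656] v=[-1.2003]
Step 10: x=[7.6801] v=[-1.2368]
Step 11: x=[7.4929] v=[-1.2478]
Step 12: x=[7.3079] v=[-1.2331]
Step 13: x=[7.1290] v=[-1.1929]
Step 14: x=[6.9598] v=[-1.1281]
Step 15: x=[6.8038] v=[-1.0401]
Step 16: x=[6.6642] v=[-0.9306]
Step 17: x=[6.5439] v=[-0.8019]
Step 18: x=[6.4454] v=[-0.6567]
Step 19: x=[6.3707] v=[-0.4979]
Step 20: x=[6.3214] v=[-0.3289]
Step 21: x=[6.2984] v=[-0.1531]
Step 22: x=[6.3023] v=[0.0259]
First v>=0 after going negative at step 22, time=3.3000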